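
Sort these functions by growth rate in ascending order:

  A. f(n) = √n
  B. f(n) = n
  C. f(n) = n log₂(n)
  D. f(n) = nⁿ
A < B < C < D

Comparing growth rates:
A = √n is O(√n)
B = n is O(n)
C = n log₂(n) is O(n log n)
D = nⁿ is O(nⁿ)

Therefore, the order from slowest to fastest is: A < B < C < D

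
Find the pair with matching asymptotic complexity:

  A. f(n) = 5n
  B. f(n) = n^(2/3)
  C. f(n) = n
A and C

Examining each function:
  A. 5n is O(n)
  B. n^(2/3) is O(n^(2/3))
  C. n is O(n)

Functions A and C both have the same complexity class.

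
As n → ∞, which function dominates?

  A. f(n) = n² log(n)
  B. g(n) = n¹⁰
B

f(n) = n² log(n) is O(n² log n), while g(n) = n¹⁰ is O(n¹⁰).
Since O(n¹⁰) grows faster than O(n² log n), g(n) dominates.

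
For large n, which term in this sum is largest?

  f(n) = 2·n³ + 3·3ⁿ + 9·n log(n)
3·3ⁿ

Looking at each term:
  - 2·n³ is O(n³)
  - 3·3ⁿ is O(3ⁿ)
  - 9·n log(n) is O(n log n)

The term 3·3ⁿ (O(3ⁿ)) grows fastest and dominates all others.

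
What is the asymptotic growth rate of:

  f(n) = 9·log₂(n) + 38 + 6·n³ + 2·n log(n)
Θ(n³)

Order the terms by growth rate: 38 ≺ 9·log₂(n) ≺ 2·n log(n) ≺ 6·n³.
The fastest-growing term 6·n³ dominates as n → ∞; dropping its constant factor gives Θ(n³).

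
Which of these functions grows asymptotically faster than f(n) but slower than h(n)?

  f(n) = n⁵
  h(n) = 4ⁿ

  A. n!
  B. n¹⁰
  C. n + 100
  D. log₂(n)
B

We need g(n) with n⁵ = o(g(n)) and g(n) = o(4ⁿ), i.e. O(n⁵) ≺ g ≺ O(4ⁿ).
Check each option:
  A. n! — O(n!) does not grow strictly slower than h(n)
  B. n¹⁰ — O(n¹⁰) is strictly between O(n⁵) and O(4ⁿ) ✓
  C. n + 100 — O(n) does not grow strictly faster than f(n)
  D. log₂(n) — O(log n) does not grow strictly faster than f(n)

Only option B (n¹⁰) lies strictly between.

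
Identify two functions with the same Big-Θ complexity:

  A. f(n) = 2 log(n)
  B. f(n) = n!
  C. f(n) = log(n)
A and C

Examining each function:
  A. 2 log(n) is O(log n)
  B. n! is O(n!)
  C. log(n) is O(log n)

Functions A and C both have the same complexity class.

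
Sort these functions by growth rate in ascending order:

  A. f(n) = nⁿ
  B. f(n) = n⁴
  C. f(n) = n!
B < C < A

Comparing growth rates:
B = n⁴ is O(n⁴)
C = n! is O(n!)
A = nⁿ is O(nⁿ)

Therefore, the order from slowest to fastest is: B < C < A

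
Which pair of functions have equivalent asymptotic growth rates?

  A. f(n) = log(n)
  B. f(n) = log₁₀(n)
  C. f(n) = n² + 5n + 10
A and B

Examining each function:
  A. log(n) is O(log n)
  B. log₁₀(n) is O(log n)
  C. n² + 5n + 10 is O(n²)

Functions A and B both have the same complexity class.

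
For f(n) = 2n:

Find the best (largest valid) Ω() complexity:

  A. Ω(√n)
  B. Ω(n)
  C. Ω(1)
B

f(n) = 2n is Ω(n).
All listed options are valid Big-Ω bounds (lower bounds),
but Ω(n) is the tightest (largest valid bound).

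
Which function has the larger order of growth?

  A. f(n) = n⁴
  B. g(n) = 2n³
A

f(n) = n⁴ is O(n⁴), while g(n) = 2n³ is O(n³).
Since O(n⁴) grows faster than O(n³), f(n) dominates.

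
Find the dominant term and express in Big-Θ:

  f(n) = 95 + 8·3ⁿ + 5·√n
Θ(3ⁿ)

Order the terms by growth rate: 95 ≺ 5·√n ≺ 8·3ⁿ.
The fastest-growing term 8·3ⁿ dominates as n → ∞; dropping its constant factor gives Θ(3ⁿ).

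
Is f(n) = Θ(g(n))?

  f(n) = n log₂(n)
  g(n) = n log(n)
True

f(n) = n log₂(n) and g(n) = n log(n) are both O(n log n).
Since they have the same asymptotic growth rate, f(n) = Θ(g(n)) is true.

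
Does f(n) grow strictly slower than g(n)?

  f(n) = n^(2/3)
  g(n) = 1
False

f(n) = n^(2/3) is O(n^(2/3)), and g(n) = 1 is O(1).
Since O(n^(2/3)) grows faster than or equal to O(1), f(n) = o(g(n)) is false.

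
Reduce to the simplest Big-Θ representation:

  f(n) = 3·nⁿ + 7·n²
Θ(nⁿ)

Order the terms by growth rate: 7·n² ≺ 3·nⁿ.
The fastest-growing term 3·nⁿ dominates as n → ∞; dropping its constant factor gives Θ(nⁿ).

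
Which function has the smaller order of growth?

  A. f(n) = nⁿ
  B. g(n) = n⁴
B

f(n) = nⁿ is O(nⁿ), while g(n) = n⁴ is O(n⁴).
Since O(n⁴) grows slower than O(nⁿ), g(n) is dominated.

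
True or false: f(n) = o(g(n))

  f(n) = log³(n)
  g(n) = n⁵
True

f(n) = log³(n) is O(log³ n), and g(n) = n⁵ is O(n⁵).
Since O(log³ n) grows strictly slower than O(n⁵), f(n) = o(g(n)) is true.
This means lim(n→∞) f(n)/g(n) = 0.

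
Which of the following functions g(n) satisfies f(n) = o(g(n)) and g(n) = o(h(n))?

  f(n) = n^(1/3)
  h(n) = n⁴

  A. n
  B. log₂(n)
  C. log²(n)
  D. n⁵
A

We need g(n) with n^(1/3) = o(g(n)) and g(n) = o(n⁴), i.e. O(n^(1/3)) ≺ g ≺ O(n⁴).
Check each option:
  A. n — O(n) is strictly between O(n^(1/3)) and O(n⁴) ✓
  B. log₂(n) — O(log n) does not grow strictly faster than f(n)
  C. log²(n) — O(log² n) does not grow strictly faster than f(n)
  D. n⁵ — O(n⁵) does not grow strictly slower than h(n)

Only option A (n) lies strictly between.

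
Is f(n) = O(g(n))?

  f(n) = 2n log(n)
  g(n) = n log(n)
True

f(n) = 2n log(n) and g(n) = n log(n) are both O(n log n).
Big-O permits equal growth rates (f ≤ c·g for some c), so f(n) = O(g(n)) is true.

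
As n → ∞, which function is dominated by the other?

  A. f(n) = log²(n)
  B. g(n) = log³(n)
A

f(n) = log²(n) is O(log² n), while g(n) = log³(n) is O(log³ n).
Since O(log² n) grows slower than O(log³ n), f(n) is dominated.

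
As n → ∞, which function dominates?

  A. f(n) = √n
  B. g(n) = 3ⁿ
B

f(n) = √n is O(√n), while g(n) = 3ⁿ is O(3ⁿ).
Since O(3ⁿ) grows faster than O(√n), g(n) dominates.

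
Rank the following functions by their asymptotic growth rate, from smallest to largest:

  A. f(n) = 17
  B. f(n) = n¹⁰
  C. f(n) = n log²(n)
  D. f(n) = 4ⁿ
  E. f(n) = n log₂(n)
A < E < C < B < D

Comparing growth rates:
A = 17 is O(1)
E = n log₂(n) is O(n log n)
C = n log²(n) is O(n log² n)
B = n¹⁰ is O(n¹⁰)
D = 4ⁿ is O(4ⁿ)

Therefore, the order from slowest to fastest is: A < E < C < B < D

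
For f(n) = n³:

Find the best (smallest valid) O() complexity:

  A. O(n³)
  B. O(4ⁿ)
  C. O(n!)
A

f(n) = n³ is O(n³).
All listed options are valid Big-O bounds (upper bounds),
but O(n³) is the tightest (smallest valid bound).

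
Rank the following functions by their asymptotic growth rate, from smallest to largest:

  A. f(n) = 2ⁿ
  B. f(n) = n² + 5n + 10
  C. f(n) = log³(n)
C < B < A

Comparing growth rates:
C = log³(n) is O(log³ n)
B = n² + 5n + 10 is O(n²)
A = 2ⁿ is O(2ⁿ)

Therefore, the order from slowest to fastest is: C < B < A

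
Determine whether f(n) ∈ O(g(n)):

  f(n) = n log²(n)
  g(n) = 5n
False

f(n) = n log²(n) is O(n log² n), and g(n) = 5n is O(n).
Since O(n log² n) grows faster than O(n), f(n) = O(g(n)) is false.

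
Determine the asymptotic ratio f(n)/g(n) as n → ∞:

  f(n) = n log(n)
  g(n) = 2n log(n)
1/2

Since n log(n) and 2n log(n) have the same growth rate (O(n log n)),
the ratio converges to a constant: 1/2.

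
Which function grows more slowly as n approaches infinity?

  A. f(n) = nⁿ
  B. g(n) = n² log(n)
B

f(n) = nⁿ is O(nⁿ), while g(n) = n² log(n) is O(n² log n).
Since O(n² log n) grows slower than O(nⁿ), g(n) is dominated.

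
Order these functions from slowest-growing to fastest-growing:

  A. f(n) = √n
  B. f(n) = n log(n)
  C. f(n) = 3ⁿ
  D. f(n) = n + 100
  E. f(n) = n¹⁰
A < D < B < E < C

Comparing growth rates:
A = √n is O(√n)
D = n + 100 is O(n)
B = n log(n) is O(n log n)
E = n¹⁰ is O(n¹⁰)
C = 3ⁿ is O(3ⁿ)

Therefore, the order from slowest to fastest is: A < D < B < E < C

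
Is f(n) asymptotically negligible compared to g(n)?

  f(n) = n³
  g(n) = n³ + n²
False

f(n) = n³ is O(n³), and g(n) = n³ + n² is O(n³).
Since they have the same growth rate, f(n) = o(g(n)) is false.
(f = o(g) requires f to grow strictly slower, not equal.)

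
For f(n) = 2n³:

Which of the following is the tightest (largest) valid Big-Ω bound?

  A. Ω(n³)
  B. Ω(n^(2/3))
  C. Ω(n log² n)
A

f(n) = 2n³ is Ω(n³).
All listed options are valid Big-Ω bounds (lower bounds),
but Ω(n³) is the tightest (largest valid bound).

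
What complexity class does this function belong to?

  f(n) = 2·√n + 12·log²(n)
O(√n)

The dominant term in 2·√n + 12·log²(n) is 2·√n, which is Θ(√n).
Lower-order terms (12·log²(n)) are asymptotically negligible.
Constants are absorbed, so the tightest bound is O(√n).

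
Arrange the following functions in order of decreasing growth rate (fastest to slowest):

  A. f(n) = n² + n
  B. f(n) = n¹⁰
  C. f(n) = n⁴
B > C > A

Comparing growth rates:
B = n¹⁰ is O(n¹⁰)
C = n⁴ is O(n⁴)
A = n² + n is O(n²)

Therefore, the order from fastest to slowest is: B > C > A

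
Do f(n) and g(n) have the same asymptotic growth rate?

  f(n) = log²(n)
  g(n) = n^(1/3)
False

f(n) = log²(n) is O(log² n), and g(n) = n^(1/3) is O(n^(1/3)).
Since they have different growth rates, f(n) = Θ(g(n)) is false.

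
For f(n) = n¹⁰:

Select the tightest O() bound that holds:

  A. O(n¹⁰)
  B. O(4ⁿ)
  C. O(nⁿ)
A

f(n) = n¹⁰ is O(n¹⁰).
All listed options are valid Big-O bounds (upper bounds),
but O(n¹⁰) is the tightest (smallest valid bound).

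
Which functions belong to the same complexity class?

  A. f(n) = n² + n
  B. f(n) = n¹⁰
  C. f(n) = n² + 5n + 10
A and C

Examining each function:
  A. n² + n is O(n²)
  B. n¹⁰ is O(n¹⁰)
  C. n² + 5n + 10 is O(n²)

Functions A and C both have the same complexity class.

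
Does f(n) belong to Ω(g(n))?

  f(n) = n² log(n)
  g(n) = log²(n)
True

f(n) = n² log(n) is O(n² log n), and g(n) = log²(n) is O(log² n).
Since O(n² log n) grows at least as fast as O(log² n), f(n) = Ω(g(n)) is true.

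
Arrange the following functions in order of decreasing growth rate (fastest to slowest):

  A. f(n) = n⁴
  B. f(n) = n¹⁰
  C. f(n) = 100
B > A > C

Comparing growth rates:
B = n¹⁰ is O(n¹⁰)
A = n⁴ is O(n⁴)
C = 100 is O(1)

Therefore, the order from fastest to slowest is: B > A > C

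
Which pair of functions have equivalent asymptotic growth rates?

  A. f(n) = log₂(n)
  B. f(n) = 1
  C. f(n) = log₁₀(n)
A and C

Examining each function:
  A. log₂(n) is O(log n)
  B. 1 is O(1)
  C. log₁₀(n) is O(log n)

Functions A and C both have the same complexity class.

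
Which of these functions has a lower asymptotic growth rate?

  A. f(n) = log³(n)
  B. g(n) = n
A

f(n) = log³(n) is O(log³ n), while g(n) = n is O(n).
Since O(log³ n) grows slower than O(n), f(n) is dominated.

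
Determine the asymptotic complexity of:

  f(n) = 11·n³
O(n³)

The dominant term in 11·n³ is 11·n³, which is Θ(n³).
Constants are absorbed, so the tightest bound is O(n³).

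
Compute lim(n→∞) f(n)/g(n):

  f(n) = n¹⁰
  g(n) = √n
∞

Since n¹⁰ (O(n¹⁰)) grows faster than √n (O(√n)),
the ratio f(n)/g(n) → ∞ as n → ∞.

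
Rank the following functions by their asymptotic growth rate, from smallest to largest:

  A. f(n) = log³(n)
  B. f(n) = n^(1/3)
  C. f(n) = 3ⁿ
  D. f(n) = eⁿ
A < B < D < C

Comparing growth rates:
A = log³(n) is O(log³ n)
B = n^(1/3) is O(n^(1/3))
D = eⁿ is O(eⁿ)
C = 3ⁿ is O(3ⁿ)

Therefore, the order from slowest to fastest is: A < B < D < C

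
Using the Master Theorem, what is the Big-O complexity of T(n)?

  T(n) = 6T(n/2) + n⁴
Θ(n⁴)

Master Theorem: a = 6, b = 2, f(n) = n⁴.
Compute the critical exponent d = log₂(6) = 2.585.
Compare f(n) = Θ(n⁴) against n^d:
  k = 4 > d = 2.585, so f(n) = Ω(n^(d+ε)) — Case 3.
  Regularity: a·(n/b)^4/n^4 = a/b^4 = 6/16 < 1 ✓.
  The top-level work dominates: T(n) = Θ(f(n)) = Θ(n⁴).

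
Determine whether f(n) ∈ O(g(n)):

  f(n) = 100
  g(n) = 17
True

f(n) = 100 and g(n) = 17 are both O(1).
Big-O permits equal growth rates (f ≤ c·g for some c), so f(n) = O(g(n)) is true.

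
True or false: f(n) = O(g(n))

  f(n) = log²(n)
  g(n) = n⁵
True

f(n) = log²(n) is O(log² n), and g(n) = n⁵ is O(n⁵).
Since O(log² n) ⊆ O(n⁵) (f grows no faster than g), f(n) = O(g(n)) is true.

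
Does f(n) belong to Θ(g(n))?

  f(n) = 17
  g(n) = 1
True

f(n) = 17 and g(n) = 1 are both O(1).
Since they have the same asymptotic growth rate, f(n) = Θ(g(n)) is true.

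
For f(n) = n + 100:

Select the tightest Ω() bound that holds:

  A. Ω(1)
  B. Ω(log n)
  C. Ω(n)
C

f(n) = n + 100 is Ω(n).
All listed options are valid Big-Ω bounds (lower bounds),
but Ω(n) is the tightest (largest valid bound).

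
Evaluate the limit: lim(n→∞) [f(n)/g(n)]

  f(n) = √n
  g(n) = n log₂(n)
0

Since √n (O(√n)) grows slower than n log₂(n) (O(n log n)),
the ratio f(n)/g(n) → 0 as n → ∞.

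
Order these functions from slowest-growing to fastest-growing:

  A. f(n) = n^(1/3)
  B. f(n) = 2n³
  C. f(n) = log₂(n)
C < A < B

Comparing growth rates:
C = log₂(n) is O(log n)
A = n^(1/3) is O(n^(1/3))
B = 2n³ is O(n³)

Therefore, the order from slowest to fastest is: C < A < B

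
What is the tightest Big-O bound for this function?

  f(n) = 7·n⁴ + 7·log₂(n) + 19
O(n⁴)

The dominant term in 7·n⁴ + 7·log₂(n) + 19 is 7·n⁴, which is Θ(n⁴).
Lower-order terms (7·log₂(n), 19) are asymptotically negligible.
Constants are absorbed, so the tightest bound is O(n⁴).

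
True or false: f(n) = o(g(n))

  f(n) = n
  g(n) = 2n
False

f(n) = n is O(n), and g(n) = 2n is O(n).
Since they have the same growth rate, f(n) = o(g(n)) is false.
(f = o(g) requires f to grow strictly slower, not equal.)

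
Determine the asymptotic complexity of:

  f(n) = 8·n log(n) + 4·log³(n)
O(n log n)

The dominant term in 8·n log(n) + 4·log³(n) is 8·n log(n), which is Θ(n log n).
Lower-order terms (4·log³(n)) are asymptotically negligible.
Constants are absorbed, so the tightest bound is O(n log n).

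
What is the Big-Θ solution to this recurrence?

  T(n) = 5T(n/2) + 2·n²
Θ(n^log₂(5))

Master Theorem: a = 5, b = 2, f(n) = 2·n².
Compute the critical exponent d = log₂(5) = 2.322.
Compare f(n) = Θ(n²) against n^d:
  k = 2 < d = 2.322, so f(n) = O(n^(d-ε)) — Case 1.
  The recursion cost dominates: T(n) = Θ(n^d) = Θ(n^log₂(5)).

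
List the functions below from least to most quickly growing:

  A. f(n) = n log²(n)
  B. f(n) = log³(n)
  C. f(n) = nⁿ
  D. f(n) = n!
B < A < D < C

Comparing growth rates:
B = log³(n) is O(log³ n)
A = n log²(n) is O(n log² n)
D = n! is O(n!)
C = nⁿ is O(nⁿ)

Therefore, the order from slowest to fastest is: B < A < D < C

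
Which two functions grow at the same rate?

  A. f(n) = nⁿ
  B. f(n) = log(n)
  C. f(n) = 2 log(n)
B and C

Examining each function:
  A. nⁿ is O(nⁿ)
  B. log(n) is O(log n)
  C. 2 log(n) is O(log n)

Functions B and C both have the same complexity class.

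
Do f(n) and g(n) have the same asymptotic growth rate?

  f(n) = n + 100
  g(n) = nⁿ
False

f(n) = n + 100 is O(n), and g(n) = nⁿ is O(nⁿ).
Since they have different growth rates, f(n) = Θ(g(n)) is false.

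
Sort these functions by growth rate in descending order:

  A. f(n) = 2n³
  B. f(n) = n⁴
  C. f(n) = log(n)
B > A > C

Comparing growth rates:
B = n⁴ is O(n⁴)
A = 2n³ is O(n³)
C = log(n) is O(log n)

Therefore, the order from fastest to slowest is: B > A > C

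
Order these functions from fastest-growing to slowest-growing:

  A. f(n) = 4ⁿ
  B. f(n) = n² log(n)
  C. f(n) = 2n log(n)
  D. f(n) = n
A > B > C > D

Comparing growth rates:
A = 4ⁿ is O(4ⁿ)
B = n² log(n) is O(n² log n)
C = 2n log(n) is O(n log n)
D = n is O(n)

Therefore, the order from fastest to slowest is: A > B > C > D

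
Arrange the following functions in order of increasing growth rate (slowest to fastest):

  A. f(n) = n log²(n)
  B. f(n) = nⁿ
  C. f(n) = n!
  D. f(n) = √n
D < A < C < B

Comparing growth rates:
D = √n is O(√n)
A = n log²(n) is O(n log² n)
C = n! is O(n!)
B = nⁿ is O(nⁿ)

Therefore, the order from slowest to fastest is: D < A < C < B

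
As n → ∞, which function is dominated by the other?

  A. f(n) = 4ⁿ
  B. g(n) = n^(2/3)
B

f(n) = 4ⁿ is O(4ⁿ), while g(n) = n^(2/3) is O(n^(2/3)).
Since O(n^(2/3)) grows slower than O(4ⁿ), g(n) is dominated.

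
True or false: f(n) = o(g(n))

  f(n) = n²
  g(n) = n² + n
False

f(n) = n² is O(n²), and g(n) = n² + n is O(n²).
Since they have the same growth rate, f(n) = o(g(n)) is false.
(f = o(g) requires f to grow strictly slower, not equal.)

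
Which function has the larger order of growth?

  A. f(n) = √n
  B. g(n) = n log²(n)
B

f(n) = √n is O(√n), while g(n) = n log²(n) is O(n log² n).
Since O(n log² n) grows faster than O(√n), g(n) dominates.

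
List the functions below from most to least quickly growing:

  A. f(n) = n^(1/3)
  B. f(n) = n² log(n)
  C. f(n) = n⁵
C > B > A

Comparing growth rates:
C = n⁵ is O(n⁵)
B = n² log(n) is O(n² log n)
A = n^(1/3) is O(n^(1/3))

Therefore, the order from fastest to slowest is: C > B > A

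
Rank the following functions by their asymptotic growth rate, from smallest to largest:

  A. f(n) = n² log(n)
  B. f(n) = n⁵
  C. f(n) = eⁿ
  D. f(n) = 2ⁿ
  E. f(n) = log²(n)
E < A < B < D < C

Comparing growth rates:
E = log²(n) is O(log² n)
A = n² log(n) is O(n² log n)
B = n⁵ is O(n⁵)
D = 2ⁿ is O(2ⁿ)
C = eⁿ is O(eⁿ)

Therefore, the order from slowest to fastest is: E < A < B < D < C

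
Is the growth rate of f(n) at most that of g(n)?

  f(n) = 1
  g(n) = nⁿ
True

f(n) = 1 is O(1), and g(n) = nⁿ is O(nⁿ).
Since O(1) ⊆ O(nⁿ) (f grows no faster than g), f(n) = O(g(n)) is true.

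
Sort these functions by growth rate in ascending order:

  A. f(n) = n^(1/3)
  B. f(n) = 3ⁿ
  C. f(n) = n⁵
A < C < B

Comparing growth rates:
A = n^(1/3) is O(n^(1/3))
C = n⁵ is O(n⁵)
B = 3ⁿ is O(3ⁿ)

Therefore, the order from slowest to fastest is: A < C < B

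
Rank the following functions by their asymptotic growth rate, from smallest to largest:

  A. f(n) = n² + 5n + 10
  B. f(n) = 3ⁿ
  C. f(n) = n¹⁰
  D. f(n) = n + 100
D < A < C < B

Comparing growth rates:
D = n + 100 is O(n)
A = n² + 5n + 10 is O(n²)
C = n¹⁰ is O(n¹⁰)
B = 3ⁿ is O(3ⁿ)

Therefore, the order from slowest to fastest is: D < A < C < B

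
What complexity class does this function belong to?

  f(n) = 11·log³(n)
O(log³ n)

The dominant term in 11·log³(n) is 11·log³(n), which is Θ(log³ n).
Constants are absorbed, so the tightest bound is O(log³ n).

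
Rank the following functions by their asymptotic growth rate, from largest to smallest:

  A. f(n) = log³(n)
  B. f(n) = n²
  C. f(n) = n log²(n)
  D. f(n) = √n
B > C > D > A

Comparing growth rates:
B = n² is O(n²)
C = n log²(n) is O(n log² n)
D = √n is O(√n)
A = log³(n) is O(log³ n)

Therefore, the order from fastest to slowest is: B > C > D > A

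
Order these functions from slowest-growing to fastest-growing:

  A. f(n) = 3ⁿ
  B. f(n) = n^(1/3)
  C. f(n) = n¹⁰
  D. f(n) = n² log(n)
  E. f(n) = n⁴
B < D < E < C < A

Comparing growth rates:
B = n^(1/3) is O(n^(1/3))
D = n² log(n) is O(n² log n)
E = n⁴ is O(n⁴)
C = n¹⁰ is O(n¹⁰)
A = 3ⁿ is O(3ⁿ)

Therefore, the order from slowest to fastest is: B < D < E < C < A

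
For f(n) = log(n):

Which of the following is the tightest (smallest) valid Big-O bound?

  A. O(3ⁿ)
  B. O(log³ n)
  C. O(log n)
C

f(n) = log(n) is O(log n).
All listed options are valid Big-O bounds (upper bounds),
but O(log n) is the tightest (smallest valid bound).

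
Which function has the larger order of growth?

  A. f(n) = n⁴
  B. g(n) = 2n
A

f(n) = n⁴ is O(n⁴), while g(n) = 2n is O(n).
Since O(n⁴) grows faster than O(n), f(n) dominates.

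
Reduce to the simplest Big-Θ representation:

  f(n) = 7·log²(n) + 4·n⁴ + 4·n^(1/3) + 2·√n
Θ(n⁴)

Order the terms by growth rate: 7·log²(n) ≺ 4·n^(1/3) ≺ 2·√n ≺ 4·n⁴.
The fastest-growing term 4·n⁴ dominates as n → ∞; dropping its constant factor gives Θ(n⁴).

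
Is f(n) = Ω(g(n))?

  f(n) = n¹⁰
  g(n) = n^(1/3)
True

f(n) = n¹⁰ is O(n¹⁰), and g(n) = n^(1/3) is O(n^(1/3)).
Since O(n¹⁰) grows at least as fast as O(n^(1/3)), f(n) = Ω(g(n)) is true.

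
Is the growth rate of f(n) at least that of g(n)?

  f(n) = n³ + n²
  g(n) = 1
True

f(n) = n³ + n² is O(n³), and g(n) = 1 is O(1).
Since O(n³) grows at least as fast as O(1), f(n) = Ω(g(n)) is true.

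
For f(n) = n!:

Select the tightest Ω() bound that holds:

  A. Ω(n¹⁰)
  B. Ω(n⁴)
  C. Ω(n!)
C

f(n) = n! is Ω(n!).
All listed options are valid Big-Ω bounds (lower bounds),
but Ω(n!) is the tightest (largest valid bound).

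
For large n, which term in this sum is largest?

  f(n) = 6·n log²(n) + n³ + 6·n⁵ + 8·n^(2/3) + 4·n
6·n⁵

Looking at each term:
  - 6·n log²(n) is O(n log² n)
  - n³ is O(n³)
  - 6·n⁵ is O(n⁵)
  - 8·n^(2/3) is O(n^(2/3))
  - 4·n is O(n)

The term 6·n⁵ (O(n⁵)) grows fastest and dominates all others.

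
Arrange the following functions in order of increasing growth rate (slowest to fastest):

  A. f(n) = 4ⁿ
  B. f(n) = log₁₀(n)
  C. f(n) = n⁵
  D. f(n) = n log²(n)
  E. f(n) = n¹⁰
B < D < C < E < A

Comparing growth rates:
B = log₁₀(n) is O(log n)
D = n log²(n) is O(n log² n)
C = n⁵ is O(n⁵)
E = n¹⁰ is O(n¹⁰)
A = 4ⁿ is O(4ⁿ)

Therefore, the order from slowest to fastest is: B < D < C < E < A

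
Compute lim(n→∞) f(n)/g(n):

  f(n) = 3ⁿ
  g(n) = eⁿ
∞

Since 3ⁿ (O(3ⁿ)) grows faster than eⁿ (O(eⁿ)),
the ratio f(n)/g(n) → ∞ as n → ∞.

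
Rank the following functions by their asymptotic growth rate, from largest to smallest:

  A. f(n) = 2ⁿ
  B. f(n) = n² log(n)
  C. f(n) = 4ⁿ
C > A > B

Comparing growth rates:
C = 4ⁿ is O(4ⁿ)
A = 2ⁿ is O(2ⁿ)
B = n² log(n) is O(n² log n)

Therefore, the order from fastest to slowest is: C > A > B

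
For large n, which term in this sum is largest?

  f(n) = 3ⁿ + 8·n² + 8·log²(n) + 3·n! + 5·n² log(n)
3·n!

Looking at each term:
  - 3ⁿ is O(3ⁿ)
  - 8·n² is O(n²)
  - 8·log²(n) is O(log² n)
  - 3·n! is O(n!)
  - 5·n² log(n) is O(n² log n)

The term 3·n! (O(n!)) grows fastest and dominates all others.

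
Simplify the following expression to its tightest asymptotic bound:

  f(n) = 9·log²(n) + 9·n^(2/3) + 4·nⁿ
Θ(nⁿ)

Order the terms by growth rate: 9·log²(n) ≺ 9·n^(2/3) ≺ 4·nⁿ.
The fastest-growing term 4·nⁿ dominates as n → ∞; dropping its constant factor gives Θ(nⁿ).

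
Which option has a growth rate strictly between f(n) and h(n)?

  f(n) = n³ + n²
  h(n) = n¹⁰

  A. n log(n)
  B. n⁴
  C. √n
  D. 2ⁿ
B

We need g(n) with n³ + n² = o(g(n)) and g(n) = o(n¹⁰), i.e. O(n³) ≺ g ≺ O(n¹⁰).
Check each option:
  A. n log(n) — O(n log n) does not grow strictly faster than f(n)
  B. n⁴ — O(n⁴) is strictly between O(n³) and O(n¹⁰) ✓
  C. √n — O(√n) does not grow strictly faster than f(n)
  D. 2ⁿ — O(2ⁿ) does not grow strictly slower than h(n)

Only option B (n⁴) lies strictly between.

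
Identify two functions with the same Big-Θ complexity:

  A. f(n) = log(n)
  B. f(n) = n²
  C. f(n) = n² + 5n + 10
B and C

Examining each function:
  A. log(n) is O(log n)
  B. n² is O(n²)
  C. n² + 5n + 10 is O(n²)

Functions B and C both have the same complexity class.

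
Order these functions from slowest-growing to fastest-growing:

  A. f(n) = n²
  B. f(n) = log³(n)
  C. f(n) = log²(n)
C < B < A

Comparing growth rates:
C = log²(n) is O(log² n)
B = log³(n) is O(log³ n)
A = n² is O(n²)

Therefore, the order from slowest to fastest is: C < B < A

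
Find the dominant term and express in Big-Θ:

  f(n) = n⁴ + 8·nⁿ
Θ(nⁿ)

Order the terms by growth rate: n⁴ ≺ 8·nⁿ.
The fastest-growing term 8·nⁿ dominates as n → ∞; dropping its constant factor gives Θ(nⁿ).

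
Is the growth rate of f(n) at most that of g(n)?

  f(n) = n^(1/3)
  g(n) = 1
False

f(n) = n^(1/3) is O(n^(1/3)), and g(n) = 1 is O(1).
Since O(n^(1/3)) grows faster than O(1), f(n) = O(g(n)) is false.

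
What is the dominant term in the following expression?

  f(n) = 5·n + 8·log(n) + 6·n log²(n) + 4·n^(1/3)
6·n log²(n)

Looking at each term:
  - 5·n is O(n)
  - 8·log(n) is O(log n)
  - 6·n log²(n) is O(n log² n)
  - 4·n^(1/3) is O(n^(1/3))

The term 6·n log²(n) (O(n log² n)) grows fastest and dominates all others.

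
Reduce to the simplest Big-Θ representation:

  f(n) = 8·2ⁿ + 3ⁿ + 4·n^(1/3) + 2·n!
Θ(n!)

Order the terms by growth rate: 4·n^(1/3) ≺ 8·2ⁿ ≺ 3ⁿ ≺ 2·n!.
The fastest-growing term 2·n! dominates as n → ∞; dropping its constant factor gives Θ(n!).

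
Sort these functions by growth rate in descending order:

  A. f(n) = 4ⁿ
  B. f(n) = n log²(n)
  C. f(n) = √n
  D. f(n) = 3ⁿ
A > D > B > C

Comparing growth rates:
A = 4ⁿ is O(4ⁿ)
D = 3ⁿ is O(3ⁿ)
B = n log²(n) is O(n log² n)
C = √n is O(√n)

Therefore, the order from fastest to slowest is: A > D > B > C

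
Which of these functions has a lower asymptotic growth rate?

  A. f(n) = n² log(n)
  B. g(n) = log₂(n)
B

f(n) = n² log(n) is O(n² log n), while g(n) = log₂(n) is O(log n).
Since O(log n) grows slower than O(n² log n), g(n) is dominated.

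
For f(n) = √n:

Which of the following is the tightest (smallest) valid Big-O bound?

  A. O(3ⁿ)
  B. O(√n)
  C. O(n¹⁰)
B

f(n) = √n is O(√n).
All listed options are valid Big-O bounds (upper bounds),
but O(√n) is the tightest (smallest valid bound).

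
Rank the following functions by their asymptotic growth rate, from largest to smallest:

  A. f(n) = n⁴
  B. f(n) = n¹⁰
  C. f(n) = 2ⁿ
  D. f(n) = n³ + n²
C > B > A > D

Comparing growth rates:
C = 2ⁿ is O(2ⁿ)
B = n¹⁰ is O(n¹⁰)
A = n⁴ is O(n⁴)
D = n³ + n² is O(n³)

Therefore, the order from fastest to slowest is: C > B > A > D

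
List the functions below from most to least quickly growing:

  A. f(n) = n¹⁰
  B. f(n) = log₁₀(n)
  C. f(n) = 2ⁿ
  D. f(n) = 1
C > A > B > D

Comparing growth rates:
C = 2ⁿ is O(2ⁿ)
A = n¹⁰ is O(n¹⁰)
B = log₁₀(n) is O(log n)
D = 1 is O(1)

Therefore, the order from fastest to slowest is: C > A > B > D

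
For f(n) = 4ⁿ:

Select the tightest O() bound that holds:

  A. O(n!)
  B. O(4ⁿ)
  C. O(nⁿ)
B

f(n) = 4ⁿ is O(4ⁿ).
All listed options are valid Big-O bounds (upper bounds),
but O(4ⁿ) is the tightest (smallest valid bound).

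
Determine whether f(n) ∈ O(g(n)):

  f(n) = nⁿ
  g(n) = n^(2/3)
False

f(n) = nⁿ is O(nⁿ), and g(n) = n^(2/3) is O(n^(2/3)).
Since O(nⁿ) grows faster than O(n^(2/3)), f(n) = O(g(n)) is false.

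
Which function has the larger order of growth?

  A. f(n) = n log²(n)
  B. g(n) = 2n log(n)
A

f(n) = n log²(n) is O(n log² n), while g(n) = 2n log(n) is O(n log n).
Since O(n log² n) grows faster than O(n log n), f(n) dominates.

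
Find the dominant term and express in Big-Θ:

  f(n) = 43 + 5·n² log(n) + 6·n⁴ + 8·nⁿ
Θ(nⁿ)

Order the terms by growth rate: 43 ≺ 5·n² log(n) ≺ 6·n⁴ ≺ 8·nⁿ.
The fastest-growing term 8·nⁿ dominates as n → ∞; dropping its constant factor gives Θ(nⁿ).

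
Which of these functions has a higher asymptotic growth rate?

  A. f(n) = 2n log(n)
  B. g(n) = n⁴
B

f(n) = 2n log(n) is O(n log n), while g(n) = n⁴ is O(n⁴).
Since O(n⁴) grows faster than O(n log n), g(n) dominates.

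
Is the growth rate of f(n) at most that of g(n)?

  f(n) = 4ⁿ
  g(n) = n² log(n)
False

f(n) = 4ⁿ is O(4ⁿ), and g(n) = n² log(n) is O(n² log n).
Since O(4ⁿ) grows faster than O(n² log n), f(n) = O(g(n)) is false.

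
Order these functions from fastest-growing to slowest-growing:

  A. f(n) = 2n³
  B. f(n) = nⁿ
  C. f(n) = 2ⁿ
B > C > A

Comparing growth rates:
B = nⁿ is O(nⁿ)
C = 2ⁿ is O(2ⁿ)
A = 2n³ is O(n³)

Therefore, the order from fastest to slowest is: B > C > A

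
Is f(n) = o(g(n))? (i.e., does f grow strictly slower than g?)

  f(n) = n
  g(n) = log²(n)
False

f(n) = n is O(n), and g(n) = log²(n) is O(log² n).
Since O(n) grows faster than or equal to O(log² n), f(n) = o(g(n)) is false.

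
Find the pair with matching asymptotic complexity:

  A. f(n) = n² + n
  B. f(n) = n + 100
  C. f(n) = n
B and C

Examining each function:
  A. n² + n is O(n²)
  B. n + 100 is O(n)
  C. n is O(n)

Functions B and C both have the same complexity class.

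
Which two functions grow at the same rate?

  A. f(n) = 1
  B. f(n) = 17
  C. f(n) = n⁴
A and B

Examining each function:
  A. 1 is O(1)
  B. 17 is O(1)
  C. n⁴ is O(n⁴)

Functions A and B both have the same complexity class.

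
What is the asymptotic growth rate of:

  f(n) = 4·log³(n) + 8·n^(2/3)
Θ(n^(2/3))

Order the terms by growth rate: 4·log³(n) ≺ 8·n^(2/3).
The fastest-growing term 8·n^(2/3) dominates as n → ∞; dropping its constant factor gives Θ(n^(2/3)).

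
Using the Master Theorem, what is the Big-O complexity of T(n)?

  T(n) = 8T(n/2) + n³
Θ(n³ log n)

Master Theorem: a = 8, b = 2, f(n) = n³.
Compute the critical exponent d = log₂(8) = 3.
Compare f(n) = Θ(n³) against n^d:
  k = 3 = d, so f(n) = Θ(n^d) — Case 2.
  Work is balanced across levels: T(n) = Θ(n^d log n) = Θ(n³ log n).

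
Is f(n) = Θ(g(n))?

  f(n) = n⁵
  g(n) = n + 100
False

f(n) = n⁵ is O(n⁵), and g(n) = n + 100 is O(n).
Since they have different growth rates, f(n) = Θ(g(n)) is false.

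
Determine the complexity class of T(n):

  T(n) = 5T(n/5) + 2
Θ(n)

Master Theorem: a = 5, b = 5, f(n) = 2.
Compute the critical exponent d = log₅(5) = 1.
Compare f(n) = Θ(1) against n^d:
  k = 0 < d = 1, so f(n) = O(n^(d-ε)) — Case 1.
  The recursion cost dominates: T(n) = Θ(n^d) = Θ(n).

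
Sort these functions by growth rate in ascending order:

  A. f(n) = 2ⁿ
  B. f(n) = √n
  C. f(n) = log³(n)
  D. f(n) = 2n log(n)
C < B < D < A

Comparing growth rates:
C = log³(n) is O(log³ n)
B = √n is O(√n)
D = 2n log(n) is O(n log n)
A = 2ⁿ is O(2ⁿ)

Therefore, the order from slowest to fastest is: C < B < D < A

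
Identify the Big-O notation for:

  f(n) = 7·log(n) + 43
O(log n)

The dominant term in 7·log(n) + 43 is 7·log(n), which is Θ(log n).
Lower-order terms (43) are asymptotically negligible.
Constants are absorbed, so the tightest bound is O(log n).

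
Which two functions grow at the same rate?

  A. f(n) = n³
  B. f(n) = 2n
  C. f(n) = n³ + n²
A and C

Examining each function:
  A. n³ is O(n³)
  B. 2n is O(n)
  C. n³ + n² is O(n³)

Functions A and C both have the same complexity class.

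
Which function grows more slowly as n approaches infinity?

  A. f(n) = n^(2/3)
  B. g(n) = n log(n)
A

f(n) = n^(2/3) is O(n^(2/3)), while g(n) = n log(n) is O(n log n).
Since O(n^(2/3)) grows slower than O(n log n), f(n) is dominated.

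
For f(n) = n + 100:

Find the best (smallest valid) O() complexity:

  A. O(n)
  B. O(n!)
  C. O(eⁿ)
A

f(n) = n + 100 is O(n).
All listed options are valid Big-O bounds (upper bounds),
but O(n) is the tightest (smallest valid bound).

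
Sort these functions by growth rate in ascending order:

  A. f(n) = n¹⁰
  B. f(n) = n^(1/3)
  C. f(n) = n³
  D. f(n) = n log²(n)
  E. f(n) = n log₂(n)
B < E < D < C < A

Comparing growth rates:
B = n^(1/3) is O(n^(1/3))
E = n log₂(n) is O(n log n)
D = n log²(n) is O(n log² n)
C = n³ is O(n³)
A = n¹⁰ is O(n¹⁰)

Therefore, the order from slowest to fastest is: B < E < D < C < A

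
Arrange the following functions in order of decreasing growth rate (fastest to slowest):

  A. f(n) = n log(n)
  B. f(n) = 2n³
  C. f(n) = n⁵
C > B > A

Comparing growth rates:
C = n⁵ is O(n⁵)
B = 2n³ is O(n³)
A = n log(n) is O(n log n)

Therefore, the order from fastest to slowest is: C > B > A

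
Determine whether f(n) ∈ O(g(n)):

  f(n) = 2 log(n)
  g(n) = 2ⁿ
True

f(n) = 2 log(n) is O(log n), and g(n) = 2ⁿ is O(2ⁿ).
Since O(log n) ⊆ O(2ⁿ) (f grows no faster than g), f(n) = O(g(n)) is true.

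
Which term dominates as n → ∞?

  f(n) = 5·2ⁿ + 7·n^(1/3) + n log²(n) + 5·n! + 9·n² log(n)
5·n!

Looking at each term:
  - 5·2ⁿ is O(2ⁿ)
  - 7·n^(1/3) is O(n^(1/3))
  - n log²(n) is O(n log² n)
  - 5·n! is O(n!)
  - 9·n² log(n) is O(n² log n)

The term 5·n! (O(n!)) grows fastest and dominates all others.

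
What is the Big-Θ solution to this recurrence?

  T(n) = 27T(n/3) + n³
Θ(n³ log n)

Master Theorem: a = 27, b = 3, f(n) = n³.
Compute the critical exponent d = log₃(27) = 3.
Compare f(n) = Θ(n³) against n^d:
  k = 3 = d, so f(n) = Θ(n^d) — Case 2.
  Work is balanced across levels: T(n) = Θ(n^d log n) = Θ(n³ log n).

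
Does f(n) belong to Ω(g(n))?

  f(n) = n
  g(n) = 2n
True

f(n) = n and g(n) = 2n are both O(n).
Big-Ω permits equal growth rates (f ≥ c·g for some c > 0), so f(n) = Ω(g(n)) is true.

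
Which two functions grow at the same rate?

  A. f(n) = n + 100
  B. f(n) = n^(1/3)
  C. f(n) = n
A and C

Examining each function:
  A. n + 100 is O(n)
  B. n^(1/3) is O(n^(1/3))
  C. n is O(n)

Functions A and C both have the same complexity class.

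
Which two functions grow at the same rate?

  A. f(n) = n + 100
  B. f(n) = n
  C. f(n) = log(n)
A and B

Examining each function:
  A. n + 100 is O(n)
  B. n is O(n)
  C. log(n) is O(log n)

Functions A and B both have the same complexity class.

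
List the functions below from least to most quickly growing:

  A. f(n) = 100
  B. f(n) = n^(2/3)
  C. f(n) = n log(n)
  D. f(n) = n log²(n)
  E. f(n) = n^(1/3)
A < E < B < C < D

Comparing growth rates:
A = 100 is O(1)
E = n^(1/3) is O(n^(1/3))
B = n^(2/3) is O(n^(2/3))
C = n log(n) is O(n log n)
D = n log²(n) is O(n log² n)

Therefore, the order from slowest to fastest is: A < E < B < C < D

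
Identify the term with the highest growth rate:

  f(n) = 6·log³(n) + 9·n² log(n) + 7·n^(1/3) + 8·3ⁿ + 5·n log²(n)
8·3ⁿ

Looking at each term:
  - 6·log³(n) is O(log³ n)
  - 9·n² log(n) is O(n² log n)
  - 7·n^(1/3) is O(n^(1/3))
  - 8·3ⁿ is O(3ⁿ)
  - 5·n log²(n) is O(n log² n)

The term 8·3ⁿ (O(3ⁿ)) grows fastest and dominates all others.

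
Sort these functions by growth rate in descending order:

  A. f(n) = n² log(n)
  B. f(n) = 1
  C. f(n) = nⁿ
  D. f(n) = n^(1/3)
C > A > D > B

Comparing growth rates:
C = nⁿ is O(nⁿ)
A = n² log(n) is O(n² log n)
D = n^(1/3) is O(n^(1/3))
B = 1 is O(1)

Therefore, the order from fastest to slowest is: C > A > D > B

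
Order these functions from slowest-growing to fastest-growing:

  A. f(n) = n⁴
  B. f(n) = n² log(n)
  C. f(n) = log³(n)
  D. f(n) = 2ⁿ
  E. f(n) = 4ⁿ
C < B < A < D < E

Comparing growth rates:
C = log³(n) is O(log³ n)
B = n² log(n) is O(n² log n)
A = n⁴ is O(n⁴)
D = 2ⁿ is O(2ⁿ)
E = 4ⁿ is O(4ⁿ)

Therefore, the order from slowest to fastest is: C < B < A < D < E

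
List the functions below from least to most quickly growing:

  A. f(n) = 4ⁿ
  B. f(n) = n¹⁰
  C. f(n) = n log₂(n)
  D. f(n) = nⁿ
C < B < A < D

Comparing growth rates:
C = n log₂(n) is O(n log n)
B = n¹⁰ is O(n¹⁰)
A = 4ⁿ is O(4ⁿ)
D = nⁿ is O(nⁿ)

Therefore, the order from slowest to fastest is: C < B < A < D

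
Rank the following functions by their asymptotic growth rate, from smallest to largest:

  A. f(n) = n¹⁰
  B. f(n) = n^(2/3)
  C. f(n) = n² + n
B < C < A

Comparing growth rates:
B = n^(2/3) is O(n^(2/3))
C = n² + n is O(n²)
A = n¹⁰ is O(n¹⁰)

Therefore, the order from slowest to fastest is: B < C < A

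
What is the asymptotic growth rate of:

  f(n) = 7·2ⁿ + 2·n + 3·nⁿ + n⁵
Θ(nⁿ)

Order the terms by growth rate: 2·n ≺ n⁵ ≺ 7·2ⁿ ≺ 3·nⁿ.
The fastest-growing term 3·nⁿ dominates as n → ∞; dropping its constant factor gives Θ(nⁿ).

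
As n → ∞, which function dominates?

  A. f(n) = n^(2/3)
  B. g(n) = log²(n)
A

f(n) = n^(2/3) is O(n^(2/3)), while g(n) = log²(n) is O(log² n).
Since O(n^(2/3)) grows faster than O(log² n), f(n) dominates.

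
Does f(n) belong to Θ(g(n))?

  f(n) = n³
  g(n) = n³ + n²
True

f(n) = n³ and g(n) = n³ + n² are both O(n³).
Since they have the same asymptotic growth rate, f(n) = Θ(g(n)) is true.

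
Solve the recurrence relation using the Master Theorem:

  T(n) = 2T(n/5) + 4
Θ(n^log₅(2))

Master Theorem: a = 2, b = 5, f(n) = 4.
Compute the critical exponent d = log₅(2) = 0.431.
Compare f(n) = Θ(1) against n^d:
  k = 0 < d = 0.431, so f(n) = O(n^(d-ε)) — Case 1.
  The recursion cost dominates: T(n) = Θ(n^d) = Θ(n^log₅(2)).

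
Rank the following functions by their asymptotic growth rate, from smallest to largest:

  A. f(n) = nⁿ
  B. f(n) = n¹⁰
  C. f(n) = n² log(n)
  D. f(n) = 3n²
D < C < B < A

Comparing growth rates:
D = 3n² is O(n²)
C = n² log(n) is O(n² log n)
B = n¹⁰ is O(n¹⁰)
A = nⁿ is O(nⁿ)

Therefore, the order from slowest to fastest is: D < C < B < A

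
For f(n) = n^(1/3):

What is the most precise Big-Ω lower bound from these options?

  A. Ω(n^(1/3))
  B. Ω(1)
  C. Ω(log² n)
A

f(n) = n^(1/3) is Ω(n^(1/3)).
All listed options are valid Big-Ω bounds (lower bounds),
but Ω(n^(1/3)) is the tightest (largest valid bound).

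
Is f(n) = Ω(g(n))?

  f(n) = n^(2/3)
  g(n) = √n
True

f(n) = n^(2/3) is O(n^(2/3)), and g(n) = √n is O(√n).
Since O(n^(2/3)) grows at least as fast as O(√n), f(n) = Ω(g(n)) is true.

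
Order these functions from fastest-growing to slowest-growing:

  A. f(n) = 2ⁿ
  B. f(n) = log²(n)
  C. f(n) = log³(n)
A > C > B

Comparing growth rates:
A = 2ⁿ is O(2ⁿ)
C = log³(n) is O(log³ n)
B = log²(n) is O(log² n)

Therefore, the order from fastest to slowest is: A > C > B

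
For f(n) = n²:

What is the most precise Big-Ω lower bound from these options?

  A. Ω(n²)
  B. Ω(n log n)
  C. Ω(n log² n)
A

f(n) = n² is Ω(n²).
All listed options are valid Big-Ω bounds (lower bounds),
but Ω(n²) is the tightest (largest valid bound).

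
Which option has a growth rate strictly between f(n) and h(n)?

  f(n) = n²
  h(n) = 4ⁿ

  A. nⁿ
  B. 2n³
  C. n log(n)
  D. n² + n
B

We need g(n) with n² = o(g(n)) and g(n) = o(4ⁿ), i.e. O(n²) ≺ g ≺ O(4ⁿ).
Check each option:
  A. nⁿ — O(nⁿ) does not grow strictly slower than h(n)
  B. 2n³ — O(n³) is strictly between O(n²) and O(4ⁿ) ✓
  C. n log(n) — O(n log n) does not grow strictly faster than f(n)
  D. n² + n — O(n²) does not grow strictly faster than f(n)

Only option B (2n³) lies strictly between.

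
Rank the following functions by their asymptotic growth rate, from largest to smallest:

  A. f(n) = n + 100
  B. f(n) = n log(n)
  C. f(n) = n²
C > B > A

Comparing growth rates:
C = n² is O(n²)
B = n log(n) is O(n log n)
A = n + 100 is O(n)

Therefore, the order from fastest to slowest is: C > B > A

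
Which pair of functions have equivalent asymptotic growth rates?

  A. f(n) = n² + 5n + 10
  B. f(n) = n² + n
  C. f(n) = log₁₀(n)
A and B

Examining each function:
  A. n² + 5n + 10 is O(n²)
  B. n² + n is O(n²)
  C. log₁₀(n) is O(log n)

Functions A and B both have the same complexity class.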